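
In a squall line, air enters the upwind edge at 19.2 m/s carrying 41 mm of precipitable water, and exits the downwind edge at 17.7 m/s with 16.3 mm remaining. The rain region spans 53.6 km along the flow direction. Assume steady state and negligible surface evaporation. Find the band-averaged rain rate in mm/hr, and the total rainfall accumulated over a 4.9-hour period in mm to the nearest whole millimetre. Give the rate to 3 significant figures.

Column moisture flux per unit crosswind length is F = V × PW.
Inflow: F_in = 19.2 × 41 = 787.2 mm·m/s
Outflow: F_out = 17.7 × 16.3 = 288.51 mm·m/s
Steady-state rate R = (F_in − F_out)/L = (787.2 − 288.51) / 53600 m = 9.304e-03 mm/s.
R = 9.304e-03 × 3600 = 33.5 mm/hr.
Over 4.9 h: total = 33.5 × 4.9 = 164.15 ≈ 164 mm.

R ≈ 33.5 mm/hr; total ≈ 164 mm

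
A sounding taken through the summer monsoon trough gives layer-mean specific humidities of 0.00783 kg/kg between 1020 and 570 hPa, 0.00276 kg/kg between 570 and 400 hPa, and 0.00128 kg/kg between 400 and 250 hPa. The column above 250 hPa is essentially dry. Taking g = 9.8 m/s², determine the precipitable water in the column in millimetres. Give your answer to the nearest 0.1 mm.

Precipitable water is the column-integrated vapour mass per unit area: PW = (1/g) Σ q̄ Δp, with q in kg/kg and Δp in Pa (1 kg/m² of water = 1 mm).
Layer 1020–570 hPa: Δp = 450 hPa = 45000 Pa, q̄ = 0.00783 kg/kg → 0.00783 × 45000 / 9.8 = 35.95 mm
Layer 570–400 hPa: Δp = 170 hPa = 17000 Pa, q̄ = 0.00276 kg/kg → 0.00276 × 17000 / 9.8 = 4.79 mm
Layer 400–250 hPa: Δp = 150 hPa = 15000 Pa, q̄ = 0.00128 kg/kg → 0.00128 × 15000 / 9.8 = 1.96 mm
PW = 35.95 + 4.79 + 1.96 = 42.70 ≈ 42.7 mm.

PW ≈ 42.7 mm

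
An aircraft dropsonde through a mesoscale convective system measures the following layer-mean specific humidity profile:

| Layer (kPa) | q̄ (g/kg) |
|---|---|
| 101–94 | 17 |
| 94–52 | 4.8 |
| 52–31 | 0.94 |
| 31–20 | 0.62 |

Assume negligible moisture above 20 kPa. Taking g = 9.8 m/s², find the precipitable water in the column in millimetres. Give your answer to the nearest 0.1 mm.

PW ≈ 35.4 mm

Precipitable water is the column-integrated vapour mass per unit area: PW = (1/g) Σ q̄ Δp, with q in kg/kg and Δp in Pa (1 kg/m² of water = 1 mm).
Layer 101–94 kPa: Δp = 70 hPa = 7000 Pa, q̄ = 0.017 kg/kg → 0.017 × 7000 / 9.8 = 12.14 mm
Layer 94–52 kPa: Δp = 420 hPa = 42000 Pa, q̄ = 0.0048 kg/kg → 0.0048 × 42000 / 9.8 = 20.57 mm
Layer 52–31 kPa: Δp = 210 hPa = 21000 Pa, q̄ = 0.00094 kg/kg → 0.00094 × 21000 / 9.8 = 2.01 mm
Layer 31–20 kPa: Δp = 110 hPa = 11000 Pa, q̄ = 0.00062 kg/kg → 0.00062 × 11000 / 9.8 = 0.70 mm
PW = 12.14 + 20.57 + 2.01 + 0.70 = 35.42 ≈ 35.4 mm.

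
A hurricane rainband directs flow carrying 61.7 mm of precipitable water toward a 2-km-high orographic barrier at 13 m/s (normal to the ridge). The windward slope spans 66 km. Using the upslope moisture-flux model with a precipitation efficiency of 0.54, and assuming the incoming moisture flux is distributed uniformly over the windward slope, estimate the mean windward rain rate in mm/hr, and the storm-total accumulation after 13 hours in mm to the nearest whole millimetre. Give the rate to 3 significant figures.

Incoming column moisture flux per unit ridge length: F = V × PW = 13 × 61.7 = 802.1 mm·m/s.
Spread over the 66 km slope with efficiency ε = 0.54: R = ε·F/W = 0.54 × 802.1 / 66000 m = 6.563e-03 mm/s.
R = 6.563e-03 × 3600 = 23.6 mm/hr.
Over 13 h: total = 23.6 × 13 = 306.8 ≈ 307 mm.

R ≈ 23.6 mm/hr; total ≈ 307 mm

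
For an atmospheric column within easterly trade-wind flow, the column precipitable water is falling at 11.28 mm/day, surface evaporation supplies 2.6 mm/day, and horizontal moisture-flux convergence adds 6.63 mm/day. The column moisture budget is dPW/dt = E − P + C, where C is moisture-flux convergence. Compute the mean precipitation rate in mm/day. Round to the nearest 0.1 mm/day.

P ≈ 20.5 mm/day

dPW/dt = -11.28 mm/day.
P = E + C − dPW/dt = 2.6 + (6.63) − (-11.28) = 20.5 mm/day.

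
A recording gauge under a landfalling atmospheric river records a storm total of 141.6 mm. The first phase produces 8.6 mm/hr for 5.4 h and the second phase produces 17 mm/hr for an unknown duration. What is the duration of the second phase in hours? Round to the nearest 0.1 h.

Known phases: 8.6 × 5.4 = 46.44 mm.
Remaining depth = 141.6 − 46.44 = 95.16 mm.
Duration = 95.16 / 17 = 5.6 h.

duration ≈ 5.6 h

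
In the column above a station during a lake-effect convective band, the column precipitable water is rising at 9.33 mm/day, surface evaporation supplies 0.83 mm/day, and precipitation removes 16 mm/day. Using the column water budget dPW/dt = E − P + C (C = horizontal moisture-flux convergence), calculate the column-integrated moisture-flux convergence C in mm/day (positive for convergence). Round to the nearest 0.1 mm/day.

dPW/dt = +9.33 mm/day.
C = dPW/dt − E + P = (+9.33) − 0.83 + 16 = 24.5 mm/day.

C ≈ 24.5 mm/day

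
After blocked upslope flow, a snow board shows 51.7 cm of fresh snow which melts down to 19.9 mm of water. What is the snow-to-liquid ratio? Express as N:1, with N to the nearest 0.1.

ratio ≈ 26.0

Ratio = snow depth / SWE = 517 mm / 19.9 mm = 26.0, i.e. 26.0:1.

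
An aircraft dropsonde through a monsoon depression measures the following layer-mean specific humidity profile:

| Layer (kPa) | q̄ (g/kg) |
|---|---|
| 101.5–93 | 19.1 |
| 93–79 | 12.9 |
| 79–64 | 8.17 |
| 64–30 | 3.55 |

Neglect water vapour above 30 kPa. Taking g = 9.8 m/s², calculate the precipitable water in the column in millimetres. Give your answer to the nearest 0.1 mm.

PW ≈ 59.8 mm

Precipitable water is the column-integrated vapour mass per unit area: PW = (1/g) Σ q̄ Δp, with q in kg/kg and Δp in Pa (1 kg/m² of water = 1 mm).
Layer 101.5–93 kPa: Δp = 85 hPa = 8500 Pa, q̄ = 0.0191 kg/kg → 0.0191 × 8500 / 9.8 = 16.57 mm
Layer 93–79 kPa: Δp = 140 hPa = 14000 Pa, q̄ = 0.0129 kg/kg → 0.0129 × 14000 / 9.8 = 18.43 mm
Layer 79–64 kPa: Δp = 150 hPa = 15000 Pa, q̄ = 0.00817 kg/kg → 0.00817 × 15000 / 9.8 = 12.51 mm
Layer 64–30 kPa: Δp = 340 hPa = 34000 Pa, q̄ = 0.00355 kg/kg → 0.00355 × 34000 / 9.8 = 12.32 mm
PW = 16.57 + 18.43 + 12.51 + 12.32 = 59.83 ≈ 59.8 mm.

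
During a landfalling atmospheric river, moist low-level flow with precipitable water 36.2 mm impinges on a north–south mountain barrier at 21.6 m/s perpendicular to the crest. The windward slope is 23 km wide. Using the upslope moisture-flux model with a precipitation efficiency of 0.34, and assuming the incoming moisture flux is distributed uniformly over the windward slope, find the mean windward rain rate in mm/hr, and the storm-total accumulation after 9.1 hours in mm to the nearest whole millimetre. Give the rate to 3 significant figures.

Incoming column moisture flux per unit ridge length: F = V × PW = 21.6 × 36.2 = 781.92 mm·m/s.
Spread over the 23 km slope with efficiency ε = 0.34: R = ε·F/W = 0.34 × 781.92 / 23000 m = 1.156e-02 mm/s.
R = 1.156e-02 × 3600 = 41.6 mm/hr.
Over 9.1 h: total = 41.6 × 9.1 = 378.56 ≈ 379 mm.

R ≈ 41.6 mm/hr; total ≈ 379 mm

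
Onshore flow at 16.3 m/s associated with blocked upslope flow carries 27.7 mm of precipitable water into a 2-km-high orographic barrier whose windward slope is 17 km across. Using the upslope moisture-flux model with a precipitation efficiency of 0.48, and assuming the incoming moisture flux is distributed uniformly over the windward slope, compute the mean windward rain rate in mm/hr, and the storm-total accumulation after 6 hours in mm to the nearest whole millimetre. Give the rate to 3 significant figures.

Incoming column moisture flux per unit ridge length: F = V × PW = 16.3 × 27.7 = 451.51 mm·m/s.
Spread over the 17 km slope with efficiency ε = 0.48: R = ε·F/W = 0.48 × 451.51 / 17000 m = 1.275e-02 mm/s.
R = 1.275e-02 × 3600 = 45.9 mm/hr.
Over 6 h: total = 45.9 × 6 = 275.4 ≈ 275 mm.

R ≈ 45.9 mm/hr; total ≈ 275 mm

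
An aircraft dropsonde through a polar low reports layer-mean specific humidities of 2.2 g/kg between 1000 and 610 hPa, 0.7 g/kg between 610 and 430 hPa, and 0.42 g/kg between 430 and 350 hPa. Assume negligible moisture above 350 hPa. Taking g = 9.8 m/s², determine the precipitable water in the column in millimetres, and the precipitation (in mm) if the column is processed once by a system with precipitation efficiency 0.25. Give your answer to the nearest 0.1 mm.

PW ≈ 10.4 mm; precipitation ≈ 2.6 mm

Precipitable water is the column-integrated vapour mass per unit area: PW = (1/g) Σ q̄ Δp, with q in kg/kg and Δp in Pa (1 kg/m² of water = 1 mm).
Layer 1000–610 hPa: Δp = 390 hPa = 39000 Pa, q̄ = 0.0022 kg/kg → 0.0022 × 39000 / 9.8 = 8.76 mm
Layer 610–430 hPa: Δp = 180 hPa = 18000 Pa, q̄ = 0.0007 kg/kg → 0.0007 × 18000 / 9.8 = 1.29 mm
Layer 430–350 hPa: Δp = 80 hPa = 8000 Pa, q̄ = 0.00042 kg/kg → 0.00042 × 8000 / 9.8 = 0.34 mm
PW = 8.76 + 1.29 + 0.34 = 10.39 ≈ 10.4 mm.
Precipitation = ε × PW = 0.25 × 10.4 = 2.6 mm.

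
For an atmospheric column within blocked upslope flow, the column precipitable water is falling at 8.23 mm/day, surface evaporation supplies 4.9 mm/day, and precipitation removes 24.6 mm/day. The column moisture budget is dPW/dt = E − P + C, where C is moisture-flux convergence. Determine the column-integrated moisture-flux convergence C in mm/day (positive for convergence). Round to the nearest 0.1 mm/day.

C ≈ 11.5 mm/day

dPW/dt = -8.23 mm/day.
C = dPW/dt − E + P = (-8.23) − 4.9 + 24.6 = 11.5 mm/day.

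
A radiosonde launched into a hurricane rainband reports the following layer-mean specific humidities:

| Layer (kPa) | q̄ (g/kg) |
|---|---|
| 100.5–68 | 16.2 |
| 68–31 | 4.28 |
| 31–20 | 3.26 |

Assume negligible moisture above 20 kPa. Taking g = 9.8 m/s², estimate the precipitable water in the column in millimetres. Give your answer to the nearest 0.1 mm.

Precipitable water is the column-integrated vapour mass per unit area: PW = (1/g) Σ q̄ Δp, with q in kg/kg and Δp in Pa (1 kg/m² of water = 1 mm).
Layer 100.5–68 kPa: Δp = 325 hPa = 32500 Pa, q̄ = 0.0162 kg/kg → 0.0162 × 32500 / 9.8 = 53.72 mm
Layer 68–31 kPa: Δp = 370 hPa = 37000 Pa, q̄ = 0.00428 kg/kg → 0.00428 × 37000 / 9.8 = 16.16 mm
Layer 31–20 kPa: Δp = 110 hPa = 11000 Pa, q̄ = 0.00326 kg/kg → 0.00326 × 11000 / 9.8 = 3.66 mm
PW = 53.72 + 16.16 + 3.66 = 73.54 ≈ 73.5 mm.

PW ≈ 73.5 mm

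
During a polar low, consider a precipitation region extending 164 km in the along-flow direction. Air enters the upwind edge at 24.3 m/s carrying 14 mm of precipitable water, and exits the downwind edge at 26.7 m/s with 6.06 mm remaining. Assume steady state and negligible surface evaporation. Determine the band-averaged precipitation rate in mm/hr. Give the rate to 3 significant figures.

R ≈ 3.92 mm/hr

Column moisture flux per unit crosswind length is F = V × PW.
Inflow: F_in = 24.3 × 14 = 340.2 mm·m/s
Outflow: F_out = 26.7 × 6.06 = 161.802 mm·m/s
Steady-state rate R = (F_in − F_out)/L = (340.2 − 161.802) / 164000 m = 1.088e-03 mm/s.
R = 1.088e-03 × 3600 = 3.92 mm/hr.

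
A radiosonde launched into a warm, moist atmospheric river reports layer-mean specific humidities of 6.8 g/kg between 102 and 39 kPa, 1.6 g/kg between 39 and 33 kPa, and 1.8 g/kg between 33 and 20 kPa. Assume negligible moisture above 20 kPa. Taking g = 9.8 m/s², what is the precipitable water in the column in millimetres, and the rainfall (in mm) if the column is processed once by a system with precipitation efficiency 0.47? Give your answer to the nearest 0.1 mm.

Precipitable water is the column-integrated vapour mass per unit area: PW = (1/g) Σ q̄ Δp, with q in kg/kg and Δp in Pa (1 kg/m² of water = 1 mm).
Layer 102–39 kPa: Δp = 630 hPa = 63000 Pa, q̄ = 0.0068 kg/kg → 0.0068 × 63000 / 9.8 = 43.71 mm
Layer 39–33 kPa: Δp = 60 hPa = 6000 Pa, q̄ = 0.0016 kg/kg → 0.0016 × 6000 / 9.8 = 0.98 mm
Layer 33–20 kPa: Δp = 130 hPa = 13000 Pa, q̄ = 0.0018 kg/kg → 0.0018 × 13000 / 9.8 = 2.39 mm
PW = 43.71 + 0.98 + 2.39 = 47.08 ≈ 47.1 mm.
Rainfall = ε × PW = 0.47 × 47.1 = 22.1 mm.

PW ≈ 47.1 mm; rainfall ≈ 22.1 mm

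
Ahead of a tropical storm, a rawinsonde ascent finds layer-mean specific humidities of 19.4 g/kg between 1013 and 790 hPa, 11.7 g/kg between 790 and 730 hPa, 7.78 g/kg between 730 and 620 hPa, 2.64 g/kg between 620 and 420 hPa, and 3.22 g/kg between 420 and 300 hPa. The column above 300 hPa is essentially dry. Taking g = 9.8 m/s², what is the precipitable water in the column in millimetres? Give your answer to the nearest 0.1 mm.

PW ≈ 69.4 mm

Precipitable water is the column-integrated vapour mass per unit area: PW = (1/g) Σ q̄ Δp, with q in kg/kg and Δp in Pa (1 kg/m² of water = 1 mm).
Layer 1013–790 hPa: Δp = 223 hPa = 22300 Pa, q̄ = 0.0194 kg/kg → 0.0194 × 22300 / 9.8 = 44.14 mm
Layer 790–730 hPa: Δp = 60 hPa = 6000 Pa, q̄ = 0.0117 kg/kg → 0.0117 × 6000 / 9.8 = 7.16 mm
Layer 730–620 hPa: Δp = 110 hPa = 11000 Pa, q̄ = 0.00778 kg/kg → 0.00778 × 11000 / 9.8 = 8.73 mm
Layer 620–420 hPa: Δp = 200 hPa = 20000 Pa, q̄ = 0.00264 kg/kg → 0.00264 × 20000 / 9.8 = 5.39 mm
Layer 420–300 hPa: Δp = 120 hPa = 12000 Pa, q̄ = 0.00322 kg/kg → 0.00322 × 12000 / 9.8 = 3.94 mm
PW = 44.14 + 7.16 + 8.73 + 5.39 + 3.94 = 69.36 ≈ 69.4 mm.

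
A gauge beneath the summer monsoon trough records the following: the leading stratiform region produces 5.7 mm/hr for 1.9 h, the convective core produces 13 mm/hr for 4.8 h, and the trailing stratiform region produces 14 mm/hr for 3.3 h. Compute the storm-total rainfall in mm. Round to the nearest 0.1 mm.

Total = Σ Rᵢ Δtᵢ = 5.7 × 1.9 + 13 × 4.8 + 14 × 3.3
      = 10.83 + 62.4 + 46.2 = 119.4 mm.

total ≈ 119.4 mm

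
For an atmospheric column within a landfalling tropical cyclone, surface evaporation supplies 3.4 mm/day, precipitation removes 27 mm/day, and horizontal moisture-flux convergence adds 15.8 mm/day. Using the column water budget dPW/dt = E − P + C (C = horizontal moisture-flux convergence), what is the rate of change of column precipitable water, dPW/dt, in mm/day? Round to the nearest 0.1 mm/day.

dPW/dt ≈ -7.8 mm/day

dPW/dt = E − P + C = 3.4 − 27 + (15.8) = -7.8 mm/day.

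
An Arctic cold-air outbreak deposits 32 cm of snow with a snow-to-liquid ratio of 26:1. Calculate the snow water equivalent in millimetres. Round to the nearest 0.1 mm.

SWE ≈ 12.3 mm

SWE = snow depth / ratio = 32 cm / 26 = 1.231 cm = 12.3 mm.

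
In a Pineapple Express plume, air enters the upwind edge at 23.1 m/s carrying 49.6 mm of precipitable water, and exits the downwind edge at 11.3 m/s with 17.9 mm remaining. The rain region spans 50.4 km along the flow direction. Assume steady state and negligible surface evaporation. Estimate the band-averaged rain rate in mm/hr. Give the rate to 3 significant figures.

R ≈ 67.4 mm/hr

Column moisture flux per unit crosswind length is F = V × PW.
Inflow: F_in = 23.1 × 49.6 = 1145.76 mm·m/s
Outflow: F_out = 11.3 × 17.9 = 202.27 mm·m/s
Steady-state rate R = (F_in − F_out)/L = (1145.76 − 202.27) / 50400 m = 1.872e-02 mm/s.
R = 1.872e-02 × 3600 = 67.4 mm/hr.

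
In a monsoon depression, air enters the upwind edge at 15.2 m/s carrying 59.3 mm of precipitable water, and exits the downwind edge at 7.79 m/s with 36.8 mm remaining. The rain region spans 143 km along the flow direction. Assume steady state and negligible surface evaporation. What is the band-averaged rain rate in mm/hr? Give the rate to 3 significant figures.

R ≈ 15.5 mm/hr

Column moisture flux per unit crosswind length is F = V × PW.
Inflow: F_in = 15.2 × 59.3 = 901.36 mm·m/s
Outflow: F_out = 7.79 × 36.8 = 286.672 mm·m/s
Steady-state rate R = (F_in − F_out)/L = (901.36 − 286.672) / 143000 m = 4.299e-03 mm/s.
R = 4.299e-03 × 3600 = 15.5 mm/hr.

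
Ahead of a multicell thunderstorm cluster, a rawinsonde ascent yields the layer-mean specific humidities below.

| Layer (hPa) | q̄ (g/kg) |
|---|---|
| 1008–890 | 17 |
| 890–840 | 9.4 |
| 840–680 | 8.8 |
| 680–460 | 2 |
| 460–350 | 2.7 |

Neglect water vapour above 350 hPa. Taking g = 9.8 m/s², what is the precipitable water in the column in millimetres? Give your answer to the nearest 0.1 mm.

PW ≈ 47.2 mm

Precipitable water is the column-integrated vapour mass per unit area: PW = (1/g) Σ q̄ Δp, with q in kg/kg and Δp in Pa (1 kg/m² of water = 1 mm).
Layer 1008–890 hPa: Δp = 118 hPa = 11800 Pa, q̄ = 0.017 kg/kg → 0.017 × 11800 / 9.8 = 20.47 mm
Layer 890–840 hPa: Δp = 50 hPa = 5000 Pa, q̄ = 0.0094 kg/kg → 0.0094 × 5000 / 9.8 = 4.80 mm
Layer 840–680 hPa: Δp = 160 hPa = 16000 Pa, q̄ = 0.0088 kg/kg → 0.0088 × 16000 / 9.8 = 14.37 mm
Layer 680–460 hPa: Δp = 220 hPa = 22000 Pa, q̄ = 0.002 kg/kg → 0.002 × 22000 / 9.8 = 4.49 mm
Layer 460–350 hPa: Δp = 110 hPa = 11000 Pa, q̄ = 0.0027 kg/kg → 0.0027 × 11000 / 9.8 = 3.03 mm
PW = 20.47 + 4.80 + 14.37 + 4.49 + 3.03 = 47.16 ≈ 47.2 mm.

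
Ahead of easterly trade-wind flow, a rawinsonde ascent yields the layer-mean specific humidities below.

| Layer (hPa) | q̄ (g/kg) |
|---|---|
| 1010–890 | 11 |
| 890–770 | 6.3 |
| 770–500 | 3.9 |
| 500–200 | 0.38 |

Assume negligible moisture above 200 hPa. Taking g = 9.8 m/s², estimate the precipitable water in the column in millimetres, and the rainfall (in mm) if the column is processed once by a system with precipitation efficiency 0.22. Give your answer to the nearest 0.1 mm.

PW ≈ 33.1 mm; rainfall ≈ 7.3 mm

Precipitable water is the column-integrated vapour mass per unit area: PW = (1/g) Σ q̄ Δp, with q in kg/kg and Δp in Pa (1 kg/m² of water = 1 mm).
Layer 1010–890 hPa: Δp = 120 hPa = 12000 Pa, q̄ = 0.011 kg/kg → 0.011 × 12000 / 9.8 = 13.47 mm
Layer 890–770 hPa: Δp = 120 hPa = 12000 Pa, q̄ = 0.0063 kg/kg → 0.0063 × 12000 / 9.8 = 7.71 mm
Layer 770–500 hPa: Δp = 270 hPa = 27000 Pa, q̄ = 0.0039 kg/kg → 0.0039 × 27000 / 9.8 = 10.74 mm
Layer 500–200 hPa: Δp = 300 hPa = 30000 Pa, q̄ = 0.00038 kg/kg → 0.00038 × 30000 / 9.8 = 1.16 mm
PW = 13.47 + 7.71 + 10.74 + 1.16 = 33.08 ≈ 33.1 mm.
Rainfall = ε × PW = 0.22 × 33.1 = 7.3 mm.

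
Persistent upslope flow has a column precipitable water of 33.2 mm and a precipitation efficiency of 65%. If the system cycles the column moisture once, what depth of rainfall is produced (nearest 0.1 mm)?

rainfall ≈ 21.6 mm

Rainfall = ε × PW = 0.65 × 33.2 = 21.6 mm.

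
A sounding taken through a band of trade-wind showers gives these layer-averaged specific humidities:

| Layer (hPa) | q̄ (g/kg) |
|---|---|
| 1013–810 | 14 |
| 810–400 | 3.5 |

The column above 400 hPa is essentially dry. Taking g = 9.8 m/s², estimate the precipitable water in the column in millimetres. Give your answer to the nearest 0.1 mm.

Precipitable water is the column-integrated vapour mass per unit area: PW = (1/g) Σ q̄ Δp, with q in kg/kg and Δp in Pa (1 kg/m² of water = 1 mm).
Layer 1013–810 hPa: Δp = 203 hPa = 20300 Pa, q̄ = 0.014 kg/kg → 0.014 × 20300 / 9.8 = 29.00 mm
Layer 810–400 hPa: Δp = 410 hPa = 41000 Pa, q̄ = 0.0035 kg/kg → 0.0035 × 41000 / 9.8 = 14.64 mm
PW = 29.00 + 14.64 = 43.64 ≈ 43.6 mm.

PW ≈ 43.6 mm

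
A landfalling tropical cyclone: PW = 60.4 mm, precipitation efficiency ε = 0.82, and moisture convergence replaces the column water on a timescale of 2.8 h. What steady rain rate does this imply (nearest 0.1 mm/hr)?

Each overturning extracts ε × PW = 0.82 × 60.4 = 49.528 mm.
Rate = ε·PW / τ = 49.528 / 2.8 h = 17.7 mm/hr.

R ≈ 17.7 mm/hr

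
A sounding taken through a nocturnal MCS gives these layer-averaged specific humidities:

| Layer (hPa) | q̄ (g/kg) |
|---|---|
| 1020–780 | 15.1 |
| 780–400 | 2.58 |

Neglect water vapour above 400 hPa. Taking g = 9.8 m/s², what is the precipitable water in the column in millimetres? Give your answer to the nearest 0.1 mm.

Precipitable water is the column-integrated vapour mass per unit area: PW = (1/g) Σ q̄ Δp, with q in kg/kg and Δp in Pa (1 kg/m² of water = 1 mm).
Layer 1020–780 hPa: Δp = 240 hPa = 24000 Pa, q̄ = 0.0151 kg/kg → 0.0151 × 24000 / 9.8 = 36.98 mm
Layer 780–400 hPa: Δp = 380 hPa = 38000 Pa, q̄ = 0.00258 kg/kg → 0.00258 × 38000 / 9.8 = 10.00 mm
PW = 36.98 + 10.00 = 46.98 ≈ 47.0 mm.

PW ≈ 47.0 mm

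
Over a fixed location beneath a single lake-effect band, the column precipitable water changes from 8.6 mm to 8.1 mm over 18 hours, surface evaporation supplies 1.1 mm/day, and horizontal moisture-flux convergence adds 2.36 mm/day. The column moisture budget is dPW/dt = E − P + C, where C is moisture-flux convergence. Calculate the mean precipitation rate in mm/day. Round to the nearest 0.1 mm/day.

P ≈ 4.1 mm/day

dPW/dt = (8.1 − 8.6) mm / (18/24 day) = -0.667 mm/day.
P = E + C − dPW/dt = 1.1 + (2.36) − (-0.667) = 4.1 mm/day.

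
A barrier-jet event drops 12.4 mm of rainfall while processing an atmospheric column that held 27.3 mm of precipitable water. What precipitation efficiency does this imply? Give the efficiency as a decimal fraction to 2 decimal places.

ε = rainfall / PW = 12.4 / 27.3 = 0.45.

ε ≈ 0.45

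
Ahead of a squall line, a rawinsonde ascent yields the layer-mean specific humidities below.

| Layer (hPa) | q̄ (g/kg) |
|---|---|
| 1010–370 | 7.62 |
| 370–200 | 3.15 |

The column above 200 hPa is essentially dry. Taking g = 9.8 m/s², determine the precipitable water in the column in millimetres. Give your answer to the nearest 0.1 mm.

Precipitable water is the column-integrated vapour mass per unit area: PW = (1/g) Σ q̄ Δp, with q in kg/kg and Δp in Pa (1 kg/m² of water = 1 mm).
Layer 1010–370 hPa: Δp = 640 hPa = 64000 Pa, q̄ = 0.00762 kg/kg → 0.00762 × 64000 / 9.8 = 49.76 mm
Layer 370–200 hPa: Δp = 170 hPa = 17000 Pa, q̄ = 0.00315 kg/kg → 0.00315 × 17000 / 9.8 = 5.46 mm
PW = 49.76 + 5.46 = 55.22 ≈ 55.2 mm.

PW ≈ 55.2 mm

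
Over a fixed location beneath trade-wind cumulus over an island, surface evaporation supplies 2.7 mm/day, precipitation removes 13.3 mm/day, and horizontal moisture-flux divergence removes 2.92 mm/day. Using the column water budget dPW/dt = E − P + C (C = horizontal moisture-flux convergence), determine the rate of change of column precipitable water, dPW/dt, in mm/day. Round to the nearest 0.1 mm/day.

dPW/dt = E − P + C = 2.7 − 13.3 + (-2.92) = -13.5 mm/day.

dPW/dt ≈ -13.5 mm/day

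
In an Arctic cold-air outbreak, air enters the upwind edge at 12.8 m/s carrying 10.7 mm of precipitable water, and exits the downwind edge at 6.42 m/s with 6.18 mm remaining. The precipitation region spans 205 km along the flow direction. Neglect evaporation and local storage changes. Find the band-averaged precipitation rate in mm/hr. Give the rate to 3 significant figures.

R ≈ 1.71 mm/hr

Column moisture flux per unit crosswind length is F = V × PW.
Inflow: F_in = 12.8 × 10.7 = 136.96 mm·m/s
Outflow: F_out = 6.42 × 6.18 = 39.6756 mm·m/s
Steady-state rate R = (F_in − F_out)/L = (136.96 − 39.6756) / 205000 m = 4.746e-04 mm/s.
R = 4.746e-04 × 3600 = 1.71 mm/hr.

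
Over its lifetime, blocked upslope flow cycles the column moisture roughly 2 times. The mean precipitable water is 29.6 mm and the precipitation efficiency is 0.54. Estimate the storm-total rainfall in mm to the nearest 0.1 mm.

Each cycle deposits ε × PW = 0.54 × 29.6 = 15.984 mm.
Over 2 cycles: 2 × 15.984 = 32.0 mm.

rainfall ≈ 32.0 mm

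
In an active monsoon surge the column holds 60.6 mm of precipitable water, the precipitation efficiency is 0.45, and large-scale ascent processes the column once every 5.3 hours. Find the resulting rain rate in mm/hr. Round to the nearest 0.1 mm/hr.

R ≈ 5.1 mm/hr

Each overturning extracts ε × PW = 0.45 × 60.6 = 27.27 mm.
Rate = ε·PW / τ = 27.27 / 5.3 h = 5.1 mm/hr.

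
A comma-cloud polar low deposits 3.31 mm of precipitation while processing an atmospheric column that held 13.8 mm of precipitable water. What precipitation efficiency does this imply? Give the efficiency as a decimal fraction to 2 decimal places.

ε = precipitation / PW = 3.31 / 13.8 = 0.24.

ε ≈ 0.24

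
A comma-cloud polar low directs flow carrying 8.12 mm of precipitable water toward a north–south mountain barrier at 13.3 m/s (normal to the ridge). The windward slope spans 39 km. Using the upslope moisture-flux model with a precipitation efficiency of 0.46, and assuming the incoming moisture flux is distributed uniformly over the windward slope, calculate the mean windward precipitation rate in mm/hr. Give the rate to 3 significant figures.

Incoming column moisture flux per unit ridge length: F = V × PW = 13.3 × 8.12 = 107.996 mm·m/s.
Spread over the 39 km slope with efficiency ε = 0.46: R = ε·F/W = 0.46 × 107.996 / 39000 m = 1.274e-03 mm/s.
R = 1.274e-03 × 3600 = 4.59 mm/hr.

R ≈ 4.59 mm/hr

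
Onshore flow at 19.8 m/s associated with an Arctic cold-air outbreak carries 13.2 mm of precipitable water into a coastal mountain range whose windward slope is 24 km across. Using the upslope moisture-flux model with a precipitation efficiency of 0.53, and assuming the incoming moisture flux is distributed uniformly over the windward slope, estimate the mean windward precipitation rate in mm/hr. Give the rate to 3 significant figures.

R ≈ 20.8 mm/hr

Incoming column moisture flux per unit ridge length: F = V × PW = 19.8 × 13.2 = 261.36 mm·m/s.
Spread over the 24 km slope with efficiency ε = 0.53: R = ε·F/W = 0.53 × 261.36 / 24000 m = 5.772e-03 mm/s.
R = 5.772e-03 × 3600 = 20.8 mm/hr.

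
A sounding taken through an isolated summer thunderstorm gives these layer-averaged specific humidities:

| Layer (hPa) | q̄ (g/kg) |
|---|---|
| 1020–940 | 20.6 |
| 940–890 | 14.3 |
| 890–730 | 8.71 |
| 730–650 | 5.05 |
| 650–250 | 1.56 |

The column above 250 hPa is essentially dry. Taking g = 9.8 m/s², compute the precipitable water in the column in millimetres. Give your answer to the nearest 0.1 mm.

Precipitable water is the column-integrated vapour mass per unit area: PW = (1/g) Σ q̄ Δp, with q in kg/kg and Δp in Pa (1 kg/m² of water = 1 mm).
Layer 1020–940 hPa: Δp = 80 hPa = 8000 Pa, q̄ = 0.0206 kg/kg → 0.0206 × 8000 / 9.8 = 16.82 mm
Layer 940–890 hPa: Δp = 50 hPa = 5000 Pa, q̄ = 0.0143 kg/kg → 0.0143 × 5000 / 9.8 = 7.30 mm
Layer 890–730 hPa: Δp = 160 hPa = 16000 Pa, q̄ = 0.00871 kg/kg → 0.00871 × 16000 / 9.8 = 14.22 mm
Layer 730–650 hPa: Δp = 80 hPa = 8000 Pa, q̄ = 0.00505 kg/kg → 0.00505 × 8000 / 9.8 = 4.12 mm
Layer 650–250 hPa: Δp = 400 hPa = 40000 Pa, q̄ = 0.00156 kg/kg → 0.00156 × 40000 / 9.8 = 6.37 mm
PW = 16.82 + 7.30 + 14.22 + 4.12 + 6.37 = 48.83 ≈ 48.8 mm.

PW ≈ 48.8 mm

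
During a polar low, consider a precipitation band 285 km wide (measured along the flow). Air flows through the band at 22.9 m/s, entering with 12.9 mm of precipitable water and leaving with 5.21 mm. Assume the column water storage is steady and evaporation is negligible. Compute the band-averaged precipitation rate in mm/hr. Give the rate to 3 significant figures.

Column moisture flux per unit crosswind length is F = V × PW.
Inflow: F_in = 22.9 × 12.9 = 295.41 mm·m/s
Outflow: F_out = 22.9 × 5.21 = 119.309 mm·m/s
Steady-state rate R = (F_in − F_out)/L = (295.41 − 119.309) / 285000 m = 6.179e-04 mm/s.
R = 6.179e-04 × 3600 = 2.22 mm/hr.

R ≈ 2.22 mm/hr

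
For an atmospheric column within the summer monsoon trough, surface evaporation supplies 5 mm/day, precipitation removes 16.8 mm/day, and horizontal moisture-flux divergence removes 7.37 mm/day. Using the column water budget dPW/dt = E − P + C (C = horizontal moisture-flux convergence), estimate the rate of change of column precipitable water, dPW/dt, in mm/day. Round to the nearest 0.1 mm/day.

dPW/dt ≈ -19.2 mm/day

dPW/dt = E − P + C = 5 − 16.8 + (-7.37) = -19.2 mm/day.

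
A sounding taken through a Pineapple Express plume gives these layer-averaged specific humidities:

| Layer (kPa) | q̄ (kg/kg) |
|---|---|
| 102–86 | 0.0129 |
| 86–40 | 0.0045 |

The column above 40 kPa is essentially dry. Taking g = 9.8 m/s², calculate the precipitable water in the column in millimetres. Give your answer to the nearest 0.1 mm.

Precipitable water is the column-integrated vapour mass per unit area: PW = (1/g) Σ q̄ Δp, with q in kg/kg and Δp in Pa (1 kg/m² of water = 1 mm).
Layer 102–86 kPa: Δp = 160 hPa = 16000 Pa, q̄ = 0.0129 kg/kg → 0.0129 × 16000 / 9.8 = 21.06 mm
Layer 86–40 kPa: Δp = 460 hPa = 46000 Pa, q̄ = 0.0045 kg/kg → 0.0045 × 46000 / 9.8 = 21.12 mm
PW = 21.06 + 21.12 = 42.18 ≈ 42.2 mm.

PW ≈ 42.2 mm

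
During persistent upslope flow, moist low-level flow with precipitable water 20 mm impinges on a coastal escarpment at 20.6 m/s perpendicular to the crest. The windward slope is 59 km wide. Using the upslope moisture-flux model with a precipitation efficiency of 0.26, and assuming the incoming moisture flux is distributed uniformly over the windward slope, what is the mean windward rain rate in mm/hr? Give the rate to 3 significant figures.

R ≈ 6.54 mm/hr

Incoming column moisture flux per unit ridge length: F = V × PW = 20.6 × 20 = 412 mm·m/s.
Spread over the 59 km slope with efficiency ε = 0.26: R = ε·F/W = 0.26 × 412 / 59000 m = 1.816e-03 mm/s.
R = 1.816e-03 × 3600 = 6.54 mm/hr.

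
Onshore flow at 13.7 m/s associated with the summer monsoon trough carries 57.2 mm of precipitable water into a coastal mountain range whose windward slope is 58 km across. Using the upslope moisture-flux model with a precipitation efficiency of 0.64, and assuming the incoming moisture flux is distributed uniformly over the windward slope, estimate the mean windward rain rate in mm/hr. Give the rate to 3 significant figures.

R ≈ 31.1 mm/hr

Incoming column moisture flux per unit ridge length: F = V × PW = 13.7 × 57.2 = 783.64 mm·m/s.
Spread over the 58 km slope with efficiency ε = 0.64: R = ε·F/W = 0.64 × 783.64 / 58000 m = 8.647e-03 mm/s.
R = 8.647e-03 × 3600 = 31.1 mm/hr.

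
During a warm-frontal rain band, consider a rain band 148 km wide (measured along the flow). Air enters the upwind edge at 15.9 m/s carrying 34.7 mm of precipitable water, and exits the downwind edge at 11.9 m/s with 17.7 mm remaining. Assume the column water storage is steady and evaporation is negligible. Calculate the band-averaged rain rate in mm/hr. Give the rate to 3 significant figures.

R ≈ 8.30 mm/hr

Column moisture flux per unit crosswind length is F = V × PW.
Inflow: F_in = 15.9 × 34.7 = 551.73 mm·m/s
Outflow: F_out = 11.9 × 17.7 = 210.63 mm·m/s
Steady-state rate R = (F_in − F_out)/L = (551.73 − 210.63) / 148000 m = 2.305e-03 mm/s.
R = 2.305e-03 × 3600 = 8.30 mm/hr.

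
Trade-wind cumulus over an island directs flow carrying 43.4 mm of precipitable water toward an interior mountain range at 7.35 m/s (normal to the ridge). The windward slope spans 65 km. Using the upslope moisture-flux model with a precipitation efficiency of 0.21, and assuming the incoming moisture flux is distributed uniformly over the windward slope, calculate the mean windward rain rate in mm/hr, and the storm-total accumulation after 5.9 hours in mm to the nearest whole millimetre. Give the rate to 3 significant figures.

Incoming column moisture flux per unit ridge length: F = V × PW = 7.35 × 43.4 = 318.99 mm·m/s.
Spread over the 65 km slope with efficiency ε = 0.21: R = ε·F/W = 0.21 × 318.99 / 65000 m = 1.031e-03 mm/s.
R = 1.031e-03 × 3600 = 3.71 mm/hr.
Over 5.9 h: total = 3.71 × 5.9 = 21.889 ≈ 22 mm.

R ≈ 3.71 mm/hr; total ≈ 22 mm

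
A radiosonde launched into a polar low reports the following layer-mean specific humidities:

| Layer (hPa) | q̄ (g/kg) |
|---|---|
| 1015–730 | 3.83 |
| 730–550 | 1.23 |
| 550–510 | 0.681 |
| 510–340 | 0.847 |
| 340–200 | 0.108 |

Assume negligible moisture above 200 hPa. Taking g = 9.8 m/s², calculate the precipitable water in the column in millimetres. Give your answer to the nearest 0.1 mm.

PW ≈ 15.3 mm

Precipitable water is the column-integrated vapour mass per unit area: PW = (1/g) Σ q̄ Δp, with q in kg/kg and Δp in Pa (1 kg/m² of water = 1 mm).
Layer 1015–730 hPa: Δp = 285 hPa = 28500 Pa, q̄ = 0.00383 kg/kg → 0.00383 × 28500 / 9.8 = 11.14 mm
Layer 730–550 hPa: Δp = 180 hPa = 18000 Pa, q̄ = 0.00123 kg/kg → 0.00123 × 18000 / 9.8 = 2.26 mm
Layer 550–510 hPa: Δp = 40 hPa = 4000 Pa, q̄ = 0.000681 kg/kg → 0.000681 × 4000 / 9.8 = 0.28 mm
Layer 510–340 hPa: Δp = 170 hPa = 17000 Pa, q̄ = 0.000847 kg/kg → 0.000847 × 17000 / 9.8 = 1.47 mm
Layer 340–200 hPa: Δp = 140 hPa = 14000 Pa, q̄ = 0.000108 kg/kg → 0.000108 × 14000 / 9.8 = 0.15 mm
PW = 11.14 + 2.26 + 0.28 + 1.47 + 0.15 = 15.30 ≈ 15.3 mm.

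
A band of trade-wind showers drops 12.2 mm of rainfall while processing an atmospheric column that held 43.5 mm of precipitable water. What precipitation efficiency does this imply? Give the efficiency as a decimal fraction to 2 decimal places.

ε ≈ 0.28

ε = rainfall / PW = 12.2 / 43.5 = 0.28.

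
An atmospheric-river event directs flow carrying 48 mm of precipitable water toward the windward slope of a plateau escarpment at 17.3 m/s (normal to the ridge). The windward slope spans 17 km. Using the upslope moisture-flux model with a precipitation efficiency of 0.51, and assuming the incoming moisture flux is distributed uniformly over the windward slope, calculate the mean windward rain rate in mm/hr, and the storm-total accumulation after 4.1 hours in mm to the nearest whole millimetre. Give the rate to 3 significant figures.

Incoming column moisture flux per unit ridge length: F = V × PW = 17.3 × 48 = 830.4 mm·m/s.
Spread over the 17 km slope with efficiency ε = 0.51: R = ε·F/W = 0.51 × 830.4 / 17000 m = 2.491e-02 mm/s.
R = 2.491e-02 × 3600 = 89.7 mm/hr.
Over 4.1 h: total = 89.7 × 4.1 = 367.77 ≈ 368 mm.

R ≈ 89.7 mm/hr; total ≈ 368 mm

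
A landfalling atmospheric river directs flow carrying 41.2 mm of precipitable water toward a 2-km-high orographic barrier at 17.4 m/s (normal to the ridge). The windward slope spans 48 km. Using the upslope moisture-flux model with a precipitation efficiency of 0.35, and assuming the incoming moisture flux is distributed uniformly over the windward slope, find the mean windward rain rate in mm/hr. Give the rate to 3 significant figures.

Incoming column moisture flux per unit ridge length: F = V × PW = 17.4 × 41.2 = 716.88 mm·m/s.
Spread over the 48 km slope with efficiency ε = 0.35: R = ε·F/W = 0.35 × 716.88 / 48000 m = 5.227e-03 mm/s.
R = 5.227e-03 × 3600 = 18.8 mm/hr.

R ≈ 18.8 mm/hr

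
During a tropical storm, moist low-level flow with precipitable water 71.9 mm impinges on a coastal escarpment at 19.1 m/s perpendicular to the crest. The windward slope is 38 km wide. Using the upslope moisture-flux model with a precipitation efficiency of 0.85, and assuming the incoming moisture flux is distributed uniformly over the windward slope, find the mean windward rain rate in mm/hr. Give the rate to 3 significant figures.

R ≈ 111 mm/hr

Incoming column moisture flux per unit ridge length: F = V × PW = 19.1 × 71.9 = 1373.29 mm·m/s.
Spread over the 38 km slope with efficiency ε = 0.85: R = ε·F/W = 0.85 × 1373.29 / 38000 m = 3.072e-02 mm/s.
R = 3.072e-02 × 3600 = 111 mm/hr.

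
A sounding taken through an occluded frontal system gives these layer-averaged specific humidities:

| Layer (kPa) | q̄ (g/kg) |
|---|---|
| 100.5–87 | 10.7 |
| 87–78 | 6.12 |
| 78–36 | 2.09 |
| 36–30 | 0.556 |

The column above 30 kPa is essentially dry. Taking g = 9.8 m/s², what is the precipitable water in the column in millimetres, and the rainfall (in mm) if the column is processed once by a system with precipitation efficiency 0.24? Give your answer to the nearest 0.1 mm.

PW ≈ 29.7 mm; rainfall ≈ 7.1 mm

Precipitable water is the column-integrated vapour mass per unit area: PW = (1/g) Σ q̄ Δp, with q in kg/kg and Δp in Pa (1 kg/m² of water = 1 mm).
Layer 100.5–87 kPa: Δp = 135 hPa = 13500 Pa, q̄ = 0.0107 kg/kg → 0.0107 × 13500 / 9.8 = 14.74 mm
Layer 87–78 kPa: Δp = 90 hPa = 9000 Pa, q̄ = 0.00612 kg/kg → 0.00612 × 9000 / 9.8 = 5.62 mm
Layer 78–36 kPa: Δp = 420 hPa = 42000 Pa, q̄ = 0.00209 kg/kg → 0.00209 × 42000 / 9.8 = 8.96 mm
Layer 36–30 kPa: Δp = 60 hPa = 6000 Pa, q̄ = 0.000556 kg/kg → 0.000556 × 6000 / 9.8 = 0.34 mm
PW = 14.74 + 5.62 + 8.96 + 0.34 = 29.66 ≈ 29.7 mm.
Rainfall = ε × PW = 0.24 × 29.7 = 7.1 mm.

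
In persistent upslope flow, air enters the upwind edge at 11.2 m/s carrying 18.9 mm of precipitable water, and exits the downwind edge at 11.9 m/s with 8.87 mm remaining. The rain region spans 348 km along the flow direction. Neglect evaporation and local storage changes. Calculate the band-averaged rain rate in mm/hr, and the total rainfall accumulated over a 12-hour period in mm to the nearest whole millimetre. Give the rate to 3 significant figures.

R ≈ 1.10 mm/hr; total ≈ 13 mm

Column moisture flux per unit crosswind length is F = V × PW.
Inflow: F_in = 11.2 × 18.9 = 211.68 mm·m/s
Outflow: F_out = 11.9 × 8.87 = 105.553 mm·m/s
Steady-state rate R = (F_in − F_out)/L = (211.68 − 105.553) / 348000 m = 3.050e-04 mm/s.
R = 3.050e-04 × 3600 = 1.10 mm/hr.
Over 12 h: total = 1.10 × 12 = 13.2 ≈ 13 mm.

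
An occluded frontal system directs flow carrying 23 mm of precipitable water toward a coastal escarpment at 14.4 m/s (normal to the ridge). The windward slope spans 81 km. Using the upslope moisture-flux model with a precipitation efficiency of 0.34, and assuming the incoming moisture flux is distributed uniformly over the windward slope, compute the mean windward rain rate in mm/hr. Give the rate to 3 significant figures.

Incoming column moisture flux per unit ridge length: F = V × PW = 14.4 × 23 = 331.2 mm·m/s.
Spread over the 81 km slope with efficiency ε = 0.34: R = ε·F/W = 0.34 × 331.2 / 81000 m = 1.390e-03 mm/s.
R = 1.390e-03 × 3600 = 5.00 mm/hr.

R ≈ 5.00 mm/hr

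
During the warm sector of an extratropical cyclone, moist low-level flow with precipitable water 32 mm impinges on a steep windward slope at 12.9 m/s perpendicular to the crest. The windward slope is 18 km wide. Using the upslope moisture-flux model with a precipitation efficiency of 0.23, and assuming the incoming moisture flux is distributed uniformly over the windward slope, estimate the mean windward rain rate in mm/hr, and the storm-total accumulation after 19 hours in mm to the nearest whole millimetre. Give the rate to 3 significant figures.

R ≈ 19.0 mm/hr; total ≈ 361 mm

Incoming column moisture flux per unit ridge length: F = V × PW = 12.9 × 32 = 412.8 mm·m/s.
Spread over the 18 km slope with efficiency ε = 0.23: R = ε·F/W = 0.23 × 412.8 / 18000 m = 5.275e-03 mm/s.
R = 5.275e-03 × 3600 = 19.0 mm/hr.
Over 19 h: total = 19.0 × 19 = 361 mm.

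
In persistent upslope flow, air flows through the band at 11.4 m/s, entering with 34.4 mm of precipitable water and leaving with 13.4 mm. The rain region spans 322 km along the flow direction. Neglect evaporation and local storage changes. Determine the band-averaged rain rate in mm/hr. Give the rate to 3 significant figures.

R ≈ 2.68 mm/hr

Column moisture flux per unit crosswind length is F = V × PW.
Inflow: F_in = 11.4 × 34.4 = 392.16 mm·m/s
Outflow: F_out = 11.4 × 13.4 = 152.76 mm·m/s
Steady-state rate R = (F_in − F_out)/L = (392.16 − 152.76) / 322000 m = 7.435e-04 mm/s.
R = 7.435e-04 × 3600 = 2.68 mm/hr.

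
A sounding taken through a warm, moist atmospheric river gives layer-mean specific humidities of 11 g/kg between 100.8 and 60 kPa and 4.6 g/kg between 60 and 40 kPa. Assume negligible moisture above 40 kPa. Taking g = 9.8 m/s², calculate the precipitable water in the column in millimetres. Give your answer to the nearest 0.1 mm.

PW ≈ 55.2 mm

Precipitable water is the column-integrated vapour mass per unit area: PW = (1/g) Σ q̄ Δp, with q in kg/kg and Δp in Pa (1 kg/m² of water = 1 mm).
Layer 100.8–60 kPa: Δp = 408 hPa = 40800 Pa, q̄ = 0.011 kg/kg → 0.011 × 40800 / 9.8 = 45.80 mm
Layer 60–40 kPa: Δp = 200 hPa = 20000 Pa, q̄ = 0.0046 kg/kg → 0.0046 × 20000 / 9.8 = 9.39 mm
PW = 45.80 + 9.39 = 55.19 ≈ 55.2 mm.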